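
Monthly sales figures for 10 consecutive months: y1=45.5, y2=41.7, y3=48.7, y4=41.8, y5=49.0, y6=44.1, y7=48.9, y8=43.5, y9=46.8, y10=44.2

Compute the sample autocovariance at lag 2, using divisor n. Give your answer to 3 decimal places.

5.239

Mean ȳ = (45.5 + 41.7 + 48.7 + 41.8 + 49.0 + 44.1 + 48.9 + 43.5 + 46.8 + 44.2)/10 = 45.4200
Σ_{t=1}^{8}(y_t−ȳ)(y_{t+2}−ȳ) = 52.3872
γ_2 = 52.3872 / 10 = 5.239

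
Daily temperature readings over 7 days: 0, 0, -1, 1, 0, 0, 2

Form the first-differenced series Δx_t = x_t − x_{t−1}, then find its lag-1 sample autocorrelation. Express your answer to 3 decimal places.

-0.440

First differences Δx: 0, -1, 2, -1, 0, 2
Mean of differences = 0.3333
Numerator Σ(Δx_t−Δx̄)(Δx_{t+1}−Δx̄) = -4.1111
Denominator Σ(Δx_t−Δx̄)² = 9.3333
r_1(Δx) = -4.1111 / 9.3333 = -0.440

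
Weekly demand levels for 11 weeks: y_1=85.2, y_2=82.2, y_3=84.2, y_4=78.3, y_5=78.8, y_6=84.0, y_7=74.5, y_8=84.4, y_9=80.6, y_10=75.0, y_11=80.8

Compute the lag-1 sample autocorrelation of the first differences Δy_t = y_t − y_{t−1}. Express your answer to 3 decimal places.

First differences Δy: -3.0, 2.0, -5.9, 0.5, 5.2, -9.5, 9.9, -3.8, -5.6, 5.8
Mean of differences = -0.4400
Numerator Σ(Δy_t−Δȳ)(Δy_{t+1}−Δȳ) = -213.7816
Denominator Σ(Δy_t−Δȳ)² = 340.8640
r_1(Δy) = -213.7816 / 340.8640 = -0.627

-0.627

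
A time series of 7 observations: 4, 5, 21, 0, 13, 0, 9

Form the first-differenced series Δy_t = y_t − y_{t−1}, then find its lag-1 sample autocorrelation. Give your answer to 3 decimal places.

First differences Δy: 1, 16, -21, 13, -13, 9
Mean of differences = 0.8333
Numerator Σ(Δy_t−Δȳ)(Δy_{t+1}−Δȳ) = -875.5278
Denominator Σ(Δy_t−Δȳ)² = 1112.8333
r_1(Δy) = -875.5278 / 1112.8333 = -0.787

-0.787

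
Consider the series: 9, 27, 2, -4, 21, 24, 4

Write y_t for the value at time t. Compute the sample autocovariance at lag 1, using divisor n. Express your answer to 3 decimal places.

Mean ȳ = (9 + 27 + 2 − 4 + 21 + 24 + 4)/7 = 11.8571
Σ_{t=1}^{6}(y_t−ȳ)(y_{t+1}−ȳ) = -165.5918
γ_1 = -165.5918 / 7 = -23.656

-23.656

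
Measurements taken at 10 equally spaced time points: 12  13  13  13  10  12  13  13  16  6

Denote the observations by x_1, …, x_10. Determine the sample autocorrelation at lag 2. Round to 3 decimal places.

Mean x̄ = (12 + 13 + 13 + 13 + 10 + 12 + 13 + 13 + 16 + 6)/10 = 12.1000
Numerator Σ_{t=1}^{8}(x_t−x̄)(x_{t+2}−x̄) = -5.2200
Denominator Σ(x_t−x̄)² = 60.9000
r_2 = -5.2200 / 60.9000 = -0.086

-0.086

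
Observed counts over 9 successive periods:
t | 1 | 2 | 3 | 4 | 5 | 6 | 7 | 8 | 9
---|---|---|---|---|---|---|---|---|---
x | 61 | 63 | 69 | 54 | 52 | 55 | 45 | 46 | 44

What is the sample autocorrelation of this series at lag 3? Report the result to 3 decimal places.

Mean x̄ = (61 + 63 + 69 + 54 + 52 + 55 + 45 + 46 + 44)/9 = 54.3333
Numerator Σ_{t=1}^{6}(x_t−x̄)(x_{t+3}−x̄) = 3.0000
Denominator Σ(x_t−x̄)² = 604.0000
r_3 = 3.0000 / 604.0000 = 0.005

0.005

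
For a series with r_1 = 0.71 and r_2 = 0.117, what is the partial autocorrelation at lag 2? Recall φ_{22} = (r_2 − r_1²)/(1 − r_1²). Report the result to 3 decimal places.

φ_{22} = (r_2 − r_1²) / (1 − r_1²)
r_1² = (0.71)² = 0.5041
Numerator = 0.117 − 0.5041 = -0.3871; denominator = 1 − 0.5041 = 0.4959
φ_{22} = -0.3871 / 0.4959 = -0.781

-0.781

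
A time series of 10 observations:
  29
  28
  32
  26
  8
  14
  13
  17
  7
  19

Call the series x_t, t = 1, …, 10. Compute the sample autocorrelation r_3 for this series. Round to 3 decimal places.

-0.068

Mean x̄ = (29 + 28 + 32 + 26 + 8 + 14 + 13 + 17 + 7 + 19)/10 = 19.3000
Σ(x_t−x̄)(x_{t+3}−x̄) = (64.9900) + (-98.3100) + (-67.3100) + (-42.2100) + (25.9900) + (65.1900) + (1.8900) = -49.7700
Denominator Σ(x_t−x̄)² = 728.1000
r_3 = -49.7700 / 728.1000 = -0.068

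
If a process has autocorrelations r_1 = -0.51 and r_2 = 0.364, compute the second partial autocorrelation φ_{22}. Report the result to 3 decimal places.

0.140

φ_{22} = (r_2 − r_1²) / (1 − r_1²)
r_1² = (-0.51)² = 0.2601
Numerator = 0.364 − 0.2601 = 0.1039; denominator = 1 − 0.2601 = 0.7399
φ_{22} = 0.1039 / 0.7399 = 0.140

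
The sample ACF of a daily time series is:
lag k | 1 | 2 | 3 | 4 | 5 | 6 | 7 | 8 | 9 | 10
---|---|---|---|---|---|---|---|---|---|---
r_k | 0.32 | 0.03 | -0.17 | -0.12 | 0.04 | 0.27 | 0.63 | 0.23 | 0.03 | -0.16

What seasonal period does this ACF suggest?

The largest autocorrelation is r_7 = 0.63; the remaining lags stay at or below 0.32. The elevated value at lag 1 (0.32), dropping to 0.03 at lag 2, reflects decaying short-term dependence rather than seasonality.
The dominant spike at lag 7 indicates a seasonal period of 7.

7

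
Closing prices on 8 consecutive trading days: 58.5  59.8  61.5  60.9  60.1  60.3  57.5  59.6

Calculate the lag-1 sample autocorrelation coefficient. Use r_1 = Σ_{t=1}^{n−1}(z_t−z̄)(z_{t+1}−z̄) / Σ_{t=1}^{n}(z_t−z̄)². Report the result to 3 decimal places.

0.148

Mean z̄ = (58.5 + 59.8 + 61.5 + 60.9 + 60.1 + 60.3 + 57.5 + 59.6)/8 = 59.7750
Deviations from mean: -1.2750, 0.0250, 1.7250, 1.1250, 0.3250, 0.5250, -2.2750, -0.1750
Σ(z_t−z̄)(z_{t+1}−z̄) = (-0.0319) + (0.0431) + (1.9406) + (0.3656) + (0.1706) + (-1.1944) + (0.3981) = 1.6919
Denominator Σ(z_t−z̄)² = 11.4550
r_1 = 1.6919 / 11.4550 = 0.148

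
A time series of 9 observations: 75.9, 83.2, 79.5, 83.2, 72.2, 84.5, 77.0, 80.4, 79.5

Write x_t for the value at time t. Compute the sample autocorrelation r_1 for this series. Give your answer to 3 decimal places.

-0.728

Mean x̄ = (75.9 + 83.2 + 79.5 + 83.2 + 72.2 + 84.5 + 77.0 + 80.4 + 79.5)/9 = 79.4889
Numerator Σ_{t=1}^{8}(x_t−x̄)(x_{t+1}−x̄) = -91.5412
Denominator Σ(x_t−x̄)² = 125.6889
r_1 = -91.5412 / 125.6889 = -0.728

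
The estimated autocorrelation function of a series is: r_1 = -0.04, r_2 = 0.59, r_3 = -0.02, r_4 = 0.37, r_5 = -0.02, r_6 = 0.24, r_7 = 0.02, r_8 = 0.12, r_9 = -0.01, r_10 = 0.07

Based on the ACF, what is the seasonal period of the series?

The largest autocorrelation is r_2 = 0.59, with weaker echoes at lags 4 (0.37) and 6 (0.24); the remaining lags stay at or below 0.12.
The dominant spike at lag 2 indicates a seasonal period of 2.

2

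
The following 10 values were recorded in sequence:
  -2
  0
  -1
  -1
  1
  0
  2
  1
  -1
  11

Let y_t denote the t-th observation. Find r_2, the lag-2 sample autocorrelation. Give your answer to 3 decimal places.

0.065

Mean ȳ = (-2 + 0 − 1 − 1 + 1 + 0 + 2 + 1 − 1 + 11)/10 = 1.0000
Numerator Σ_{t=1}^{8}(y_t−ȳ)(y_{t+2}−ȳ) = 8.0000
Denominator Σ(y_t−ȳ)² = 124.0000
r_2 = 8.0000 / 124.0000 = 0.065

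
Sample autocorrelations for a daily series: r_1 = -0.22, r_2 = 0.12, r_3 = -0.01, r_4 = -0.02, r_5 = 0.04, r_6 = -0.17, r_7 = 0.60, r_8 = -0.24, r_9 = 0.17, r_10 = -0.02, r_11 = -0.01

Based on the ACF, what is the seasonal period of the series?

The largest autocorrelation is r_7 = 0.60; the remaining lags stay at or below 0.17.
The dominant spike at lag 7 indicates a seasonal period of 7.

7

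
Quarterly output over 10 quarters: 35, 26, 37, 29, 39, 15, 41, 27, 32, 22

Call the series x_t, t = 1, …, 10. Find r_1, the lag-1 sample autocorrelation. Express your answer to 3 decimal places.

-0.708

Mean x̄ = (35 + 26 + 37 + 29 + 39 + 15 + 41 + 27 + 32 + 22)/10 = 30.3000
Numerator Σ_{t=1}^{9}(x_t−x̄)(x_{t+1}−x̄) = -420.8900
Denominator Σ(x_t−x̄)² = 594.1000
r_1 = -420.8900 / 594.1000 = -0.708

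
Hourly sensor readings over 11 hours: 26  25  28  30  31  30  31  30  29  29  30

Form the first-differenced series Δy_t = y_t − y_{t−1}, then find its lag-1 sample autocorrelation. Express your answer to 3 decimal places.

0.067

First differences Δy: -1, 3, 2, 1, -1, 1, -1, -1, 0, 1
Mean of differences = 0.4000
Numerator Σ(Δy_t−Δȳ)(Δy_{t+1}−Δȳ) = 1.2400
Denominator Σ(Δy_t−Δȳ)² = 18.4000
r_1(Δy) = 1.2400 / 18.4000 = 0.067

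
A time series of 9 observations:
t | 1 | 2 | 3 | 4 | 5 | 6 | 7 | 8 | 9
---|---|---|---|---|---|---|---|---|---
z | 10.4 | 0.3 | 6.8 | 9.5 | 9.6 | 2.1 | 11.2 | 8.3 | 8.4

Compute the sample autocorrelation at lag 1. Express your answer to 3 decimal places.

-0.363

Mean z̄ = (10.4 + 0.3 + 6.8 + 9.5 + 9.6 + 2.1 + 11.2 + 8.3 + 8.4)/9 = 7.4000
Numerator Σ_{t=1}^{8}(z_t−z̄)(z_{t+1}−z̄) = -41.1600
Denominator Σ(z_t−z̄)² = 113.3600
r_1 = -41.1600 / 113.3600 = -0.363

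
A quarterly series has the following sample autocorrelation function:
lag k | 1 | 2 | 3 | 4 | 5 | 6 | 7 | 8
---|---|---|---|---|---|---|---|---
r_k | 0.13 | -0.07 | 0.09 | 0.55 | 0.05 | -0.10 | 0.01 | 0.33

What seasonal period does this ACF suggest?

The largest autocorrelation is r_4 = 0.55, with a weaker echo at lag 8 (0.33); the remaining lags stay at or below 0.13.
The dominant spike at lag 4 indicates a seasonal period of 4.

4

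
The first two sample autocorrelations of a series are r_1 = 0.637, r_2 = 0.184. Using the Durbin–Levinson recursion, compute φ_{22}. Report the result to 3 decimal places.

φ_{22} = (r_2 − r_1²) / (1 − r_1²)
r_1² = (0.637)² = 0.405769
Numerator = 0.184 − 0.4058 = -0.2218; denominator = 1 − 0.4058 = 0.5942
φ_{22} = -0.2218 / 0.5942 = -0.373

-0.373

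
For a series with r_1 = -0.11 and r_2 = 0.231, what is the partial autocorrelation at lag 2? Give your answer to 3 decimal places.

0.222

φ_{22} = (r_2 − r_1²) / (1 − r_1²)
r_1² = (-0.11)² = 0.0121
Numerator = 0.231 − 0.0121 = 0.2189; denominator = 1 − 0.0121 = 0.9879
φ_{22} = 0.2189 / 0.9879 = 0.222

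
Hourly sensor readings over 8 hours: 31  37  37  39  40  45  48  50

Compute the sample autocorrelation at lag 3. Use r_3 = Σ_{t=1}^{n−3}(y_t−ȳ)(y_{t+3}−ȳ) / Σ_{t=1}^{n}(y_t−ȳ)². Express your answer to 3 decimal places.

Mean ȳ = (31 + 37 + 37 + 39 + 40 + 45 + 48 + 50)/8 = 40.8750
Deviations from mean: -9.8750, -3.8750, -3.8750, -1.8750, -0.8750, 4.1250, 7.1250, 9.1250
Σ(y_t−ȳ)(y_{t+3}−ȳ) = (18.5156) + (3.3906) + (-15.9844) + (-13.3594) + (-7.9844) = -15.4219
Denominator Σ(y_t−ȳ)² = 282.8750
r_3 = -15.4219 / 282.8750 = -0.055

-0.055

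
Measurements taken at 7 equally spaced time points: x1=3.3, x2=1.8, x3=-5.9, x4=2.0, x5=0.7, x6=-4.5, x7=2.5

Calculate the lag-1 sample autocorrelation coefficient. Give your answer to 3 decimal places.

-0.370

Mean x̄ = (3.3 + 1.8 − 5.9 + 2.0 + 0.7 − 4.5 + 2.5)/7 = -0.0143
Numerator Σ_{t=1}^{6}(x_t−x̄)(x_{t+1}−x̄) = -29.5645
Denominator Σ(x_t−x̄)² = 79.9286
r_1 = -29.5645 / 79.9286 = -0.370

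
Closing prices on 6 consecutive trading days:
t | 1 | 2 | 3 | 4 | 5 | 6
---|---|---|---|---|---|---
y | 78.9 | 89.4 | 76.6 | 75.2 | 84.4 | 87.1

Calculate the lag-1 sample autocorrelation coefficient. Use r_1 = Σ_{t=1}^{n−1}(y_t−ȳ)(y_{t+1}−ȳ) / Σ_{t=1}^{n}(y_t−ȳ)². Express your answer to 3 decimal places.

Mean ȳ = (78.9 + 89.4 + 76.6 + 75.2 + 84.4 + 87.1)/6 = 81.9333
Σ(y_t−ȳ)(y_{t+1}−ȳ) = (-22.6489) + (-39.8222) + (35.9111) + (-16.6089) + (12.7444) = -30.4244
Denominator Σ(y_t−ȳ)² = 171.5133
r_1 = -30.4244 / 171.5133 = -0.177

-0.177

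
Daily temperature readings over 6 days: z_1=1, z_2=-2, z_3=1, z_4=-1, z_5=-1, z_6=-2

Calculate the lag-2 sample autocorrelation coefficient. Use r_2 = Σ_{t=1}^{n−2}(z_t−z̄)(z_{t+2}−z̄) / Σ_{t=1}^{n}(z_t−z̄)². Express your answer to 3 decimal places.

0.333

Mean z̄ = (1 − 2 + 1 − 1 − 1 − 2)/6 = -0.6667
Σ(z_t−z̄)(z_{t+2}−z̄) = (2.7778) + (0.4444) + (-0.5556) + (0.4444) = 3.1111
Denominator Σ(z_t−z̄)² = 9.3333
r_2 = 3.1111 / 9.3333 = 0.333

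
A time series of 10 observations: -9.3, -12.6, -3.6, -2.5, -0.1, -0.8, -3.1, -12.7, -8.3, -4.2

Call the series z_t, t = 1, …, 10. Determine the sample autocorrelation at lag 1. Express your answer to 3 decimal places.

Mean z̄ = (-9.3 − 12.6 − 3.6 − 2.5 − 0.1 − 0.8 − 3.1 − 12.7 − 8.3 − 4.2)/10 = -5.7200
Numerator Σ_{t=1}^{9}(z_t−z̄)(z_{t+1}−z̄) = 71.3076
Denominator Σ(z_t−z̄)² = 195.3560
r_1 = 71.3076 / 195.3560 = 0.365

0.365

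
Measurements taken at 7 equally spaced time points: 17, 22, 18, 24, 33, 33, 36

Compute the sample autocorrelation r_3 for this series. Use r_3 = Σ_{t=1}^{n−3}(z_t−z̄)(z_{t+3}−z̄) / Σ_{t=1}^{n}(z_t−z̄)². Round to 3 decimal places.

-0.236

Mean z̄ = (17 + 22 + 18 + 24 + 33 + 33 + 36)/7 = 26.1429
Deviations from mean: -9.1429, -4.1429, -8.1429, -2.1429, 6.8571, 6.8571, 9.8571
Numerator Σ_{t=1}^{4}(z_t−z̄)(z_{t+3}−z̄) = -85.7755
Denominator Σ(z_t−z̄)² = 362.8571
r_3 = -85.7755 / 362.8571 = -0.236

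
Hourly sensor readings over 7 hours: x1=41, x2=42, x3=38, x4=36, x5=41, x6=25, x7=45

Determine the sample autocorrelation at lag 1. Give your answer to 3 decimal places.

-0.477

Mean x̄ = (41 + 42 + 38 + 36 + 41 + 25 + 45)/7 = 38.2857
Numerator Σ_{t=1}^{6}(x_t−x̄)(x_{t+1}−x̄) = -121.7959
Denominator Σ(x_t−x̄)² = 255.4286
r_1 = -121.7959 / 255.4286 = -0.477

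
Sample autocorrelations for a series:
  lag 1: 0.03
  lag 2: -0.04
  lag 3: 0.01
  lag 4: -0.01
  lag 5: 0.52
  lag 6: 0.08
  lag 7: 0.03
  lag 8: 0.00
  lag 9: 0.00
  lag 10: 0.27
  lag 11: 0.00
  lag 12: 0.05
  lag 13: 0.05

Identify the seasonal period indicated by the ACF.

5

The largest autocorrelation is r_5 = 0.52, with a weaker echo at lag 10 (0.27); the remaining lags stay at or below 0.08.
The dominant spike at lag 5 indicates a seasonal period of 5.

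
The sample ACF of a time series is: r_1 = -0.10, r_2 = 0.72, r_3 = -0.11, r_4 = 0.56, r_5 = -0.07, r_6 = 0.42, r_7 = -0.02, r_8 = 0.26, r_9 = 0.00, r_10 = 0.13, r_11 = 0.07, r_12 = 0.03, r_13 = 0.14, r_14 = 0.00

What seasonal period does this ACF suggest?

2

The largest autocorrelation is r_2 = 0.72, with weaker echoes at lags 4 (0.56), 6 (0.42) and 8 (0.26); the remaining lags stay at or below 0.14.
The dominant spike at lag 2 indicates a seasonal period of 2.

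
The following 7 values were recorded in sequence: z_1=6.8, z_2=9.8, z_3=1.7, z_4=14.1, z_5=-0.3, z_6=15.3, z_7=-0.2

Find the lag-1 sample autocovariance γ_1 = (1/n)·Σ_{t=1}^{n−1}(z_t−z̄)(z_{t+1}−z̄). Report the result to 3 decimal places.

-31.977

Mean z̄ = (6.8 + 9.8 + 1.7 + 14.1 − 0.3 + 15.3 − 0.2)/7 = 6.7429
Deviations: 0.0571, 3.0571, -5.0429, 7.3571, -7.0429, 8.5571, -6.9429
Σ_{t=1}^{6}(z_t−z̄)(z_{t+1}−z̄) = -223.8361
γ_1 = -223.8361 / 7 = -31.977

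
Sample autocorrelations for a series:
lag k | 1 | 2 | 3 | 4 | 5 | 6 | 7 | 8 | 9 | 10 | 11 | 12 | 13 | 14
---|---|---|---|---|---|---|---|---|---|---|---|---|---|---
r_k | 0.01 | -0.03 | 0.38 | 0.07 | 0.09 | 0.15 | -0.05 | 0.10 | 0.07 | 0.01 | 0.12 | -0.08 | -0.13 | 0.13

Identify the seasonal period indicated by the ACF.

3

The largest autocorrelation is r_3 = 0.38, with a weaker echo at lag 6 (0.15); the remaining lags stay at or below 0.13.
The dominant spike at lag 3 indicates a seasonal period of 3.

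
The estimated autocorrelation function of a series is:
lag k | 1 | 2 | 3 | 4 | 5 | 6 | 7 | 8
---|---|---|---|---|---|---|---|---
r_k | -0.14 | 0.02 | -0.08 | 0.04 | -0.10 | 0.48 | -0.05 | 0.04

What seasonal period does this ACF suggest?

6

The largest autocorrelation is r_6 = 0.48; the remaining lags stay at or below 0.04.
The dominant spike at lag 6 indicates a seasonal period of 6.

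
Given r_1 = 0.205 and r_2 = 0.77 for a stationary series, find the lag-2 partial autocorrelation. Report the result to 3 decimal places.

φ_{22} = (r_2 − r_1²) / (1 − r_1²)
r_1² = (0.205)² = 0.042025
Numerator = 0.77 − 0.0420 = 0.7280; denominator = 1 − 0.0420 = 0.9580
φ_{22} = 0.7280 / 0.9580 = 0.760

0.760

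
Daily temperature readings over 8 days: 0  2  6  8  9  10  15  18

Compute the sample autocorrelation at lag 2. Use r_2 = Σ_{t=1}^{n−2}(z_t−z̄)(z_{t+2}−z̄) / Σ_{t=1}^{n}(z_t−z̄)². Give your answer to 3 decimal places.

Mean z̄ = (0 + 2 + 6 + 8 + 9 + 10 + 15 + 18)/8 = 8.5000
Deviations from mean: -8.5000, -6.5000, -2.5000, -0.5000, 0.5000, 1.5000, 6.5000, 9.5000
Σ(z_t−z̄)(z_{t+2}−z̄) = (21.2500) + (3.2500) + (-1.2500) + (-0.7500) + (3.2500) + (14.2500) = 40.0000
Denominator Σ(z_t−z̄)² = 256.0000
r_2 = 40.0000 / 256.0000 = 0.156

0.156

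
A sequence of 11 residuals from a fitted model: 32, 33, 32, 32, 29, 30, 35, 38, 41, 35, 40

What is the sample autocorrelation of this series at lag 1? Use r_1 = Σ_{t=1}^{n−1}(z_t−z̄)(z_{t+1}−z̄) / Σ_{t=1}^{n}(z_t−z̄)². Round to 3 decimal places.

Mean z̄ = (32 + 33 + 32 + 32 + 29 + 30 + 35 + 38 + 41 + 35 + 40)/11 = 34.2727
Numerator Σ_{t=1}^{10}(z_t−z̄)(z_{t+1}−z̄) = 79.1983
Denominator Σ(z_t−z̄)² = 156.1818
r_1 = 79.1983 / 156.1818 = 0.507

0.507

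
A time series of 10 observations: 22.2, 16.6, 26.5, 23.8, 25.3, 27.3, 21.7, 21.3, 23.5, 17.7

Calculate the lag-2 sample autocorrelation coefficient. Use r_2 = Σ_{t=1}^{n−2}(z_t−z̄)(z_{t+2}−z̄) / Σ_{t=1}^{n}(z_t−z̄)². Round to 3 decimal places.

Mean z̄ = (22.2 + 16.6 + 26.5 + 23.8 + 25.3 + 27.3 + 21.7 + 21.3 + 23.5 + 17.7)/10 = 22.5900
Numerator Σ_{t=1}^{8}(z_t−z̄)(z_{t+2}−z̄) = 4.5328
Denominator Σ(z_t−z̄)² = 109.5090
r_2 = 4.5328 / 109.5090 = 0.041

0.041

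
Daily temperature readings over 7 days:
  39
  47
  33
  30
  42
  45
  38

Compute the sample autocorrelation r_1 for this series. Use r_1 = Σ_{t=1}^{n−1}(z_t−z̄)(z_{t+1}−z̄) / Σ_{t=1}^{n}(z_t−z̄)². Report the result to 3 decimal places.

-0.041

Mean z̄ = (39 + 47 + 33 + 30 + 42 + 45 + 38)/7 = 39.1429
Deviations from mean: -0.1429, 7.8571, -6.1429, -9.1429, 2.8571, 5.8571, -1.1429
Σ(z_t−z̄)(z_{t+1}−z̄) = (-1.1224) + (-48.2653) + (56.1633) + (-26.1224) + (16.7347) + (-6.6939) = -9.3061
Denominator Σ(z_t−z̄)² = 226.8571
r_1 = -9.3061 / 226.8571 = -0.041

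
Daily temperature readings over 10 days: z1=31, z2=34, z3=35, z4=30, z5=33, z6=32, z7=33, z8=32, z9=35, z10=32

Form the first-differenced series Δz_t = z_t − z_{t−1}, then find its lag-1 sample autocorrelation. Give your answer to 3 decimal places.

First differences Δz: 3, 1, -5, 3, -1, 1, -1, 3, -3
Mean of differences = 0.1111
Numerator Σ(Δz_t−Δz̄)(Δz_{t+1}−Δz̄) = -34.1235
Denominator Σ(Δz_t−Δz̄)² = 64.8889
r_1(Δz) = -34.1235 / 64.8889 = -0.526

-0.526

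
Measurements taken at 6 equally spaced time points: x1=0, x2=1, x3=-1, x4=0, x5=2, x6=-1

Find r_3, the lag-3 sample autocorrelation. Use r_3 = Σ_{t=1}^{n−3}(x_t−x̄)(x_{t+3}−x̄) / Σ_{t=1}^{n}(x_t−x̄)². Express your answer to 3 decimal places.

Mean x̄ = (0 + 1 − 1 + 0 + 2 − 1)/6 = 0.1667
Deviations from mean: -0.1667, 0.8333, -1.1667, -0.1667, 1.8333, -1.1667
Numerator Σ_{t=1}^{3}(x_t−x̄)(x_{t+3}−x̄) = 2.9167
Denominator Σ(x_t−x̄)² = 6.8333
r_3 = 2.9167 / 6.8333 = 0.427

0.427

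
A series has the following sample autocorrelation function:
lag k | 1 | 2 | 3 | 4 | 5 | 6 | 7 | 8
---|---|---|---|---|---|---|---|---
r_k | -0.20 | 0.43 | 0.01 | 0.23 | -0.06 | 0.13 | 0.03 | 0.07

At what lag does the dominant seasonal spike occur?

The largest autocorrelation is r_2 = 0.43, with a weaker echo at lag 4 (0.23); the remaining lags stay at or below 0.13.
The dominant spike at lag 2 indicates a seasonal period of 2.

2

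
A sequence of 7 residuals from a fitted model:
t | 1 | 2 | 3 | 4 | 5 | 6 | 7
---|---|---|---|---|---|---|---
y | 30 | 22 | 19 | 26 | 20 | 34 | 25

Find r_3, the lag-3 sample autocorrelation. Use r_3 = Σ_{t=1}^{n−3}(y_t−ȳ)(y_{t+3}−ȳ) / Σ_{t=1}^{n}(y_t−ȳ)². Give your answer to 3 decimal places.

Mean ȳ = (30 + 22 + 19 + 26 + 20 + 34 + 25)/7 = 25.1429
Deviations from mean: 4.8571, -3.1429, -6.1429, 0.8571, -5.1429, 8.8571, -0.1429
Σ(y_t−ȳ)(y_{t+3}−ȳ) = (4.1633) + (16.1633) + (-54.4082) + (-0.1224) = -34.2041
Denominator Σ(y_t−ȳ)² = 176.8571
r_3 = -34.2041 / 176.8571 = -0.193

-0.193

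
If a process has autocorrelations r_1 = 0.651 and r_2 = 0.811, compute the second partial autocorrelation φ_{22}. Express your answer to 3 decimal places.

0.672

φ_{22} = (r_2 − r_1²) / (1 − r_1²)
r_1² = (0.651)² = 0.423801
Numerator = 0.811 − 0.4238 = 0.3872; denominator = 1 − 0.4238 = 0.5762
φ_{22} = 0.3872 / 0.5762 = 0.672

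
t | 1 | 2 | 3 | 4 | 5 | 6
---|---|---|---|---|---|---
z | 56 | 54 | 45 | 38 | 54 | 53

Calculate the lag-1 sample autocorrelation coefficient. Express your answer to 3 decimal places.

0.114

Mean z̄ = (56 + 54 + 45 + 38 + 54 + 53)/6 = 50.0000
Deviations from mean: 6.0000, 4.0000, -5.0000, -12.0000, 4.0000, 3.0000
Numerator Σ_{t=1}^{5}(z_t−z̄)(z_{t+1}−z̄) = 28.0000
Denominator Σ(z_t−z̄)² = 246.0000
r_1 = 28.0000 / 246.0000 = 0.114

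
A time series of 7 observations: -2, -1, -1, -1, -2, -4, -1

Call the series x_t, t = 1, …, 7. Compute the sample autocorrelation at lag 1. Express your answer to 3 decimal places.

Mean x̄ = (-2 − 1 − 1 − 1 − 2 − 4 − 1)/7 = -1.7143
Σ(x_t−x̄)(x_{t+1}−x̄) = (-0.2041) + (0.5102) + (0.5102) + (-0.2041) + (0.6531) + (-1.6327) = -0.3673
Denominator Σ(x_t−x̄)² = 7.4286
r_1 = -0.3673 / 7.4286 = -0.049

-0.049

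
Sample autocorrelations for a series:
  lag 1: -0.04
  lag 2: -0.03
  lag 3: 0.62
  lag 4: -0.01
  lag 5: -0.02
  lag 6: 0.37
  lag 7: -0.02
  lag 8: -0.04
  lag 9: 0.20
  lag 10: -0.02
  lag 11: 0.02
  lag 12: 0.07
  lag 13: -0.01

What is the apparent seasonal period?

The largest autocorrelation is r_3 = 0.62, with weaker echoes at lags 6 (0.37) and 9 (0.20); the remaining lags stay at or below 0.07.
The dominant spike at lag 3 indicates a seasonal period of 3.

3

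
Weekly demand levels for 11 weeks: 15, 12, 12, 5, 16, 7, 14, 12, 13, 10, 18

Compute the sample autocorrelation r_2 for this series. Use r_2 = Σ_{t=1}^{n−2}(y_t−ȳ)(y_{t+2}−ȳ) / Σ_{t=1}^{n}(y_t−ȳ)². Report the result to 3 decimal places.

0.361

Mean ȳ = (15 + 12 + 12 + 5 + 16 + 7 + 14 + 12 + 13 + 10 + 18)/11 = 12.1818
Numerator Σ_{t=1}^{9}(y_t−ȳ)(y_{t+2}−ȳ) = 51.8430
Denominator Σ(y_t−ȳ)² = 143.6364
r_2 = 51.8430 / 143.6364 = 0.361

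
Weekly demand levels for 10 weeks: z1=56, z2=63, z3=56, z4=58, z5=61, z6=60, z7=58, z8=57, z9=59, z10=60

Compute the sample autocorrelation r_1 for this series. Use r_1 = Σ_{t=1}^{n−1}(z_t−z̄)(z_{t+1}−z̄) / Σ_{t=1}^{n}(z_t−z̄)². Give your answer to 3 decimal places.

Mean z̄ = (56 + 63 + 56 + 58 + 61 + 60 + 58 + 57 + 59 + 60)/10 = 58.8000
Numerator Σ_{t=1}^{9}(z_t−z̄)(z_{t+1}−z̄) = -20.0400
Denominator Σ(z_t−z̄)² = 45.6000
r_1 = -20.0400 / 45.6000 = -0.439

-0.439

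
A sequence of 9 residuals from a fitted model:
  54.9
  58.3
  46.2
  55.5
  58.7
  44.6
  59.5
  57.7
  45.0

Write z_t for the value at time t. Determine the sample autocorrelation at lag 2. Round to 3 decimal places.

-0.363

Mean z̄ = (54.9 + 58.3 + 46.2 + 55.5 + 58.7 + 44.6 + 59.5 + 57.7 + 45.0)/9 = 53.3778
Σ(z_t−z̄)(z_{t+2}−z̄) = (-10.9262) + (10.4460) + (-38.2017) + (-18.6284) + (32.5838) + (-37.9395) + (-51.2906) = -113.9565
Denominator Σ(z_t−z̄)² = 314.2956
r_2 = -113.9565 / 314.2956 = -0.363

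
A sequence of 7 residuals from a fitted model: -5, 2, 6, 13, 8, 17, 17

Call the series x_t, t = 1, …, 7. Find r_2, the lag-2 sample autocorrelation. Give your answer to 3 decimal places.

0.101

Mean x̄ = (-5 + 2 + 6 + 13 + 8 + 17 + 17)/7 = 8.2857
Deviations from mean: -13.2857, -6.2857, -2.2857, 4.7143, -0.2857, 8.7143, 8.7143
Σ(x_t−x̄)(x_{t+2}−x̄) = (30.3673) + (-29.6327) + (0.6531) + (41.0816) + (-2.4898) = 39.9796
Denominator Σ(x_t−x̄)² = 395.4286
r_2 = 39.9796 / 395.4286 = 0.101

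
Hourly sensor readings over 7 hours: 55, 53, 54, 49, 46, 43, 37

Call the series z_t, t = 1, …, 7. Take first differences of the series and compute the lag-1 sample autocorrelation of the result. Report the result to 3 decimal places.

First differences Δz: -2, 1, -5, -3, -3, -6
Mean of differences = -3.0000
Numerator Σ(Δz_t−Δz̄)(Δz_{t+1}−Δz̄) = -4.0000
Denominator Σ(Δz_t−Δz̄)² = 30.0000
r_1(Δz) = -4.0000 / 30.0000 = -0.133

-0.133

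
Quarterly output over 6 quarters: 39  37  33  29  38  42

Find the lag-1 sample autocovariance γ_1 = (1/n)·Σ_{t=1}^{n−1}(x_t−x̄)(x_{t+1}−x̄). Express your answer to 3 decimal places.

Mean x̄ = (39 + 37 + 33 + 29 + 38 + 42)/6 = 36.3333
Deviations: 2.6667, 0.6667, -3.3333, -7.3333, 1.6667, 5.6667
Σ_{t=1}^{5}(x_t−x̄)(x_{t+1}−x̄) = 21.2222
γ_1 = 21.2222 / 6 = 3.537

3.537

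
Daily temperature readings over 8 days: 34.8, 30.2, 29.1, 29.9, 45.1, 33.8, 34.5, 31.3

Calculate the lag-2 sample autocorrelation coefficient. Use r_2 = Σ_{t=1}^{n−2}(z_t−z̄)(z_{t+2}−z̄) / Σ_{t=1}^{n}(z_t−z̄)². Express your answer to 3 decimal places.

-0.191

Mean z̄ = (34.8 + 30.2 + 29.1 + 29.9 + 45.1 + 33.8 + 34.5 + 31.3)/8 = 33.5875
Numerator Σ_{t=1}^{6}(z_t−z̄)(z_{t+2}−z̄) = -35.3766
Denominator Σ(z_t−z̄)² = 185.3288
r_2 = -35.3766 / 185.3288 = -0.191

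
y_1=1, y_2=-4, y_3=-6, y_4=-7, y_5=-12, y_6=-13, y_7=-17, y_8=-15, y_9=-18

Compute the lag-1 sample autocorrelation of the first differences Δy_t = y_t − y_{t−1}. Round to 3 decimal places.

-0.496

First differences Δy: -5, -2, -1, -5, -1, -4, 2, -3
Mean of differences = -2.3750
Numerator Σ(Δy_t−Δȳ)(Δy_{t+1}−Δȳ) = -19.7656
Denominator Σ(Δy_t−Δȳ)² = 39.8750
r_1(Δy) = -19.7656 / 39.8750 = -0.496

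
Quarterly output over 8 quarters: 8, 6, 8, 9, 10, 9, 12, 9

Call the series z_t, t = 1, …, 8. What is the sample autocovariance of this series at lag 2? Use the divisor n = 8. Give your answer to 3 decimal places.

0.371

Mean z̄ = (8 + 6 + 8 + 9 + 10 + 9 + 12 + 9)/8 = 8.8750
Σ_{t=1}^{6}(z_t−z̄)(z_{t+2}−z̄) = 2.9688
γ_2 = 2.9688 / 8 = 0.371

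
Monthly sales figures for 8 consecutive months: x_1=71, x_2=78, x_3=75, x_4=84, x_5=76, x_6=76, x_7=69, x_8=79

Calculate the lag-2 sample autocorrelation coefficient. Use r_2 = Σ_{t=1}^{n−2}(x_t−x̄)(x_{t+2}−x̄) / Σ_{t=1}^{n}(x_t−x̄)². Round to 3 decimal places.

Mean x̄ = (71 + 78 + 75 + 84 + 76 + 76 + 69 + 79)/8 = 76.0000
Numerator Σ_{t=1}^{6}(x_t−x̄)(x_{t+2}−x̄) = 21.0000
Denominator Σ(x_t−x̄)² = 152.0000
r_2 = 21.0000 / 152.0000 = 0.138

0.138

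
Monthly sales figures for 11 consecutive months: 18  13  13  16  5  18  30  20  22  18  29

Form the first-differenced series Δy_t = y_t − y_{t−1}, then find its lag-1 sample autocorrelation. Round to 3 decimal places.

-0.314

First differences Δy: -5, 0, 3, -11, 13, 12, -10, 2, -4, 11
Mean of differences = 1.1000
Numerator Σ(Δy_t−Δȳ)(Δy_{t+1}−Δȳ) = -218.7100
Denominator Σ(Δy_t−Δȳ)² = 696.9000
r_1(Δy) = -218.7100 / 696.9000 = -0.314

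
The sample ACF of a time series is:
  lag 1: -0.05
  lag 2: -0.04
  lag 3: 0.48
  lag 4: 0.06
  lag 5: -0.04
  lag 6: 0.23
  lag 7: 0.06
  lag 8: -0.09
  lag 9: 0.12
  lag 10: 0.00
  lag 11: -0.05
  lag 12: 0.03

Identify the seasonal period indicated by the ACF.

3

The largest autocorrelation is r_3 = 0.48, with a weaker echo at lag 6 (0.23); the remaining lags stay at or below 0.12.
The dominant spike at lag 3 indicates a seasonal period of 3.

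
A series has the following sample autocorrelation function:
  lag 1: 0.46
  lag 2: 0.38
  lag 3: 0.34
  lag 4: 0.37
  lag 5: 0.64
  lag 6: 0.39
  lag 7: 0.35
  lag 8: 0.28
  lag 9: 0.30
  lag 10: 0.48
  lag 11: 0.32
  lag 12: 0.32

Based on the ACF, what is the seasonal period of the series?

5

The largest autocorrelation is r_5 = 0.64, with a weaker echo at lag 10 (0.48); the remaining lags stay at or below 0.46. The elevated value at lag 1 (0.46), dropping to 0.38 at lag 2, reflects decaying short-term dependence rather than seasonality.
The dominant spike at lag 5 indicates a seasonal period of 5.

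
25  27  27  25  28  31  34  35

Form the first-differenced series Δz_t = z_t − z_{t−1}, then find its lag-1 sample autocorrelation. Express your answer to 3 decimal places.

0.136

First differences Δz: 2, 0, -2, 3, 3, 3, 1
Mean of differences = 1.4286
Numerator Σ(Δz_t−Δz̄)(Δz_{t+1}−Δz̄) = 2.9592
Denominator Σ(Δz_t−Δz̄)² = 21.7143
r_1(Δz) = 2.9592 / 21.7143 = 0.136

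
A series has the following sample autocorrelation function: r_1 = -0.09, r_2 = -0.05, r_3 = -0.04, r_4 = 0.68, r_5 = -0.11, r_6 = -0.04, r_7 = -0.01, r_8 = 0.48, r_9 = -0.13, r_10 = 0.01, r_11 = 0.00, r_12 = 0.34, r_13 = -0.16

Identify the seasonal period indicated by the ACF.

4

The largest autocorrelation is r_4 = 0.68, with weaker echoes at lags 8 (0.48) and 12 (0.34); the remaining lags stay at or below 0.01.
The dominant spike at lag 4 indicates a seasonal period of 4.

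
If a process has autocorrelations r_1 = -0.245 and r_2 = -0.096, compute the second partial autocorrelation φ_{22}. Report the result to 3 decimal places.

φ_{22} = (r_2 − r_1²) / (1 − r_1²)
r_1² = (-0.245)² = 0.060025
Numerator = -0.096 − 0.0600 = -0.1560; denominator = 1 − 0.0600 = 0.9400
φ_{22} = -0.1560 / 0.9400 = -0.166

-0.166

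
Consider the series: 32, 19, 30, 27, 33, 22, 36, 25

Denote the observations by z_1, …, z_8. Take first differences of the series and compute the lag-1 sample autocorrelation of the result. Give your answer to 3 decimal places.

-0.721

First differences Δz: -13, 11, -3, 6, -11, 14, -11
Mean of differences = -1.0000
Numerator Σ(Δz_t−Δz̄)(Δz_{t+1}−Δz̄) = -552.0000
Denominator Σ(Δz_t−Δz̄)² = 766.0000
r_1(Δz) = -552.0000 / 766.0000 = -0.721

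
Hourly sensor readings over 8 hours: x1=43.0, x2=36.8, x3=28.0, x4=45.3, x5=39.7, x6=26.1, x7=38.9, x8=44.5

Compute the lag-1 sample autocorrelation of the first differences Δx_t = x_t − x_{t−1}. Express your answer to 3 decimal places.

-0.268

First differences Δx: -6.2, -8.8, 17.3, -5.6, -13.6, 12.8, 5.6
Mean of differences = 0.2143
Numerator Σ(Δx_t−Δx̄)(Δx_{t+1}−Δx̄) = -221.2959
Denominator Σ(Δx_t−Δx̄)² = 826.3686
r_1(Δx) = -221.2959 / 826.3686 = -0.268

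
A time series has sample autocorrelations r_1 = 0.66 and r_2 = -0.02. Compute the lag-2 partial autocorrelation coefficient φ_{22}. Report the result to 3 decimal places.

-0.807

φ_{22} = (r_2 − r_1²) / (1 − r_1²)
r_1² = (0.66)² = 0.4356
Numerator = -0.02 − 0.4356 = -0.4556; denominator = 1 − 0.4356 = 0.5644
φ_{22} = -0.4556 / 0.5644 = -0.807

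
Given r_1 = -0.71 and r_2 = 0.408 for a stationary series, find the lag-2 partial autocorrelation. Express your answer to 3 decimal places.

-0.194

φ_{22} = (r_2 − r_1²) / (1 − r_1²)
r_1² = (-0.71)² = 0.5041
Numerator = 0.408 − 0.5041 = -0.0961; denominator = 1 − 0.5041 = 0.4959
φ_{22} = -0.0961 / 0.4959 = -0.194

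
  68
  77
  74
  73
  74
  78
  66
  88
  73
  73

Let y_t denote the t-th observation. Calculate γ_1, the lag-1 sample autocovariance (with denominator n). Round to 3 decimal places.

-17.956

Mean ȳ = (68 + 77 + 74 + 73 + 74 + 78 + 66 + 88 + 73 + 73)/10 = 74.4000
Σ_{t=1}^{9}(y_t−ȳ)(y_{t+1}−ȳ) = -179.5600
γ_1 = -179.5600 / 10 = -17.956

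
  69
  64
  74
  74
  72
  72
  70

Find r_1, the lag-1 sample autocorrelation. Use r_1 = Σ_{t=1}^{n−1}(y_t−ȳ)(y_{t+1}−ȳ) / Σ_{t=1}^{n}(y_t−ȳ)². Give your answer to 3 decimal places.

Mean ȳ = (69 + 64 + 74 + 74 + 72 + 72 + 70)/7 = 70.7143
Σ(y_t−ȳ)(y_{t+1}−ȳ) = (11.5102) + (-22.0612) + (10.7959) + (4.2245) + (1.6531) + (-0.9184) = 5.2041
Denominator Σ(y_t−ȳ)² = 73.4286
r_1 = 5.2041 / 73.4286 = 0.071

0.071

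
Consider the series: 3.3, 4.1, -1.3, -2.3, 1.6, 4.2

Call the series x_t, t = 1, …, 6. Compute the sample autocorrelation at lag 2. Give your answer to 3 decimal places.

-0.628

Mean x̄ = (3.3 + 4.1 − 1.3 − 2.3 + 1.6 + 4.2)/6 = 1.6000
Numerator Σ_{t=1}^{4}(x_t−x̄)(x_{t+2}−x̄) = -24.8200
Denominator Σ(x_t−x̄)² = 39.5200
r_2 = -24.8200 / 39.5200 = -0.628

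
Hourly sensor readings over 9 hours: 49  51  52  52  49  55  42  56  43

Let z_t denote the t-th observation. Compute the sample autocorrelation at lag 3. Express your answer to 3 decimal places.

Mean z̄ = (49 + 51 + 52 + 52 + 49 + 55 + 42 + 56 + 43)/9 = 49.8889
Σ(z_t−z̄)(z_{t+3}−z̄) = (-1.8765) + (-0.9877) + (10.7901) + (-16.6543) + (-5.4321) + (-35.2099) = -49.3704
Denominator Σ(z_t−z̄)² = 184.8889
r_3 = -49.3704 / 184.8889 = -0.267

-0.267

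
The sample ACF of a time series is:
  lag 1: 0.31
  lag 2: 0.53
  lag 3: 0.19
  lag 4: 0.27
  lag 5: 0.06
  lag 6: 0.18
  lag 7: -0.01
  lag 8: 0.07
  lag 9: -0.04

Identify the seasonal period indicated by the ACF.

The largest autocorrelation is r_2 = 0.53; the remaining lags stay at or below 0.31.
The dominant spike at lag 2 indicates a seasonal period of 2.

2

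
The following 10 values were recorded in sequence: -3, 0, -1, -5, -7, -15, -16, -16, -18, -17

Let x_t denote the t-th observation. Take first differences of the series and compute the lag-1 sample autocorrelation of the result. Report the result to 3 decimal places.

First differences Δx: 3, -1, -4, -2, -8, -1, 0, -2, 1
Mean of differences = -1.5556
Numerator Σ(Δx_t−Δx̄)(Δx_{t+1}−Δx̄) = 0.5802
Denominator Σ(Δx_t−Δx̄)² = 78.2222
r_1(Δx) = 0.5802 / 78.2222 = 0.007

0.007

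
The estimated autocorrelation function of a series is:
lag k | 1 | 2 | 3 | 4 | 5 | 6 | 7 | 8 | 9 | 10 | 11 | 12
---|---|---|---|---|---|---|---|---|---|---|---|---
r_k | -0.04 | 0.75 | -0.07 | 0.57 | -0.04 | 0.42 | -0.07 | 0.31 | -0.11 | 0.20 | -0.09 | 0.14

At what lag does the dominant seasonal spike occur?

The largest autocorrelation is r_2 = 0.75, with weaker echoes at lags 4 (0.57), 6 (0.42), 8 (0.31) and 10 (0.20); the remaining lags stay at or below 0.14.
The dominant spike at lag 2 indicates a seasonal period of 2.

2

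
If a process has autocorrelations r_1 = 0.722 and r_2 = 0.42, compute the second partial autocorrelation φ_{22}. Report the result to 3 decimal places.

φ_{22} = (r_2 − r_1²) / (1 − r_1²)
r_1² = (0.722)² = 0.521284
Numerator = 0.42 − 0.5213 = -0.1013; denominator = 1 − 0.5213 = 0.4787
φ_{22} = -0.1013 / 0.4787 = -0.212

-0.212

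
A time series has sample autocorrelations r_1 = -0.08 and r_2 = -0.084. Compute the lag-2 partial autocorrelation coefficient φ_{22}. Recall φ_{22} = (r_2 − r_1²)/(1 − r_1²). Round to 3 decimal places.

φ_{22} = (r_2 − r_1²) / (1 − r_1²)
r_1² = (-0.08)² = 0.0064
Numerator = -0.084 − 0.0064 = -0.0904; denominator = 1 − 0.0064 = 0.9936
φ_{22} = -0.0904 / 0.9936 = -0.091

-0.091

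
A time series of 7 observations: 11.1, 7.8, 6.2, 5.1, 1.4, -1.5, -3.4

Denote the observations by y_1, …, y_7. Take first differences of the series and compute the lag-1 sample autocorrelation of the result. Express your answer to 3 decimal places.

First differences Δy: -3.3, -1.6, -1.1, -3.7, -2.9, -1.9
Mean of differences = -2.4167
Numerator Σ(Δy_t−Δȳ)(Δy_{t+1}−Δȳ) = -0.9653
Denominator Σ(Δy_t−Δȳ)² = 5.3283
r_1(Δy) = -0.9653 / 5.3283 = -0.181

-0.181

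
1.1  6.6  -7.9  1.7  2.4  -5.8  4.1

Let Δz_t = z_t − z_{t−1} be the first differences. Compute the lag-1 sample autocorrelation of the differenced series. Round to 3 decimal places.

-0.590

First differences Δz: 5.5, -14.5, 9.6, 0.7, -8.2, 9.9
Mean of differences = 0.5000
Numerator Σ(Δz_t−Δz̄)(Δz_{t+1}−Δz̄) = -293.2000
Denominator Σ(Δz_t−Δz̄)² = 496.9000
r_1(Δz) = -293.2000 / 496.9000 = -0.590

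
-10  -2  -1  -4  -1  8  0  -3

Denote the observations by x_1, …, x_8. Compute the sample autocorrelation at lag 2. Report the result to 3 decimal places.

Mean x̄ = (-10 − 2 − 1 − 4 − 1 + 8 + 0 − 3)/8 = -1.6250
Deviations from mean: -8.3750, -0.3750, 0.6250, -2.3750, 0.6250, 9.6250, 1.6250, -1.3750
Numerator Σ_{t=1}^{6}(x_t−x̄)(x_{t+2}−x̄) = -39.0313
Denominator Σ(x_t−x̄)² = 173.8750
r_2 = -39.0313 / 173.8750 = -0.224

-0.224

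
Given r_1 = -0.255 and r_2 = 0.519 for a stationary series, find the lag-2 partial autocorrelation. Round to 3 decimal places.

0.486

φ_{22} = (r_2 − r_1²) / (1 − r_1²)
r_1² = (-0.255)² = 0.065025
Numerator = 0.519 − 0.0650 = 0.4540; denominator = 1 − 0.0650 = 0.9350
φ_{22} = 0.4540 / 0.9350 = 0.486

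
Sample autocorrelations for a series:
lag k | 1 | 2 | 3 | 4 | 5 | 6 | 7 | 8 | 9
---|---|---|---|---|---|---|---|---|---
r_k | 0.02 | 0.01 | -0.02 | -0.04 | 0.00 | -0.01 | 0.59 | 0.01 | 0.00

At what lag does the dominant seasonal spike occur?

The largest autocorrelation is r_7 = 0.59; the remaining lags stay at or below 0.02.
The dominant spike at lag 7 indicates a seasonal period of 7.

7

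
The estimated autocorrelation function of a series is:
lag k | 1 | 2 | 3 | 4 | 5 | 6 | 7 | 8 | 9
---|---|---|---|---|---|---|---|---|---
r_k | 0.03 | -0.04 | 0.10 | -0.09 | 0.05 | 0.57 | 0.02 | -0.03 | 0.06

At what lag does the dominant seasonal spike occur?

The largest autocorrelation is r_6 = 0.57; the remaining lags stay at or below 0.10.
The dominant spike at lag 6 indicates a seasonal period of 6.

6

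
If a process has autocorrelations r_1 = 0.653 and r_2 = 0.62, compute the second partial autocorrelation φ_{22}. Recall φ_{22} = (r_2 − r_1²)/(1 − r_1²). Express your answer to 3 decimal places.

φ_{22} = (r_2 − r_1²) / (1 − r_1²)
r_1² = (0.653)² = 0.426409
Numerator = 0.62 − 0.4264 = 0.1936; denominator = 1 − 0.4264 = 0.5736
φ_{22} = 0.1936 / 0.5736 = 0.338

0.338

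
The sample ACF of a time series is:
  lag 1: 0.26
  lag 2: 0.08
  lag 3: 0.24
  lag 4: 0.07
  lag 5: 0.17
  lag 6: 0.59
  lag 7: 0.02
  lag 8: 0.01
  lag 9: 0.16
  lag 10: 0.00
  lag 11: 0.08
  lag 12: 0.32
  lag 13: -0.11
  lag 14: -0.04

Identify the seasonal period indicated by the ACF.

6

The largest autocorrelation is r_6 = 0.59, with a weaker echo at lag 12 (0.32); the remaining lags stay at or below 0.26. The elevated value at lag 1 (0.26), dropping to 0.08 at lag 2, reflects decaying short-term dependence rather than seasonality.
The dominant spike at lag 6 indicates a seasonal period of 6.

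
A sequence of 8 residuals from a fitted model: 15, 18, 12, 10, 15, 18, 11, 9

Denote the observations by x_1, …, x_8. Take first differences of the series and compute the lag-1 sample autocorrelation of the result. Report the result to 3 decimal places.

First differences Δx: 3, -6, -2, 5, 3, -7, -2
Mean of differences = -0.8571
Numerator Σ(Δx_t−Δx̄)(Δx_{t+1}−Δx̄) = -14.7347
Denominator Σ(Δx_t−Δx̄)² = 130.8571
r_1(Δx) = -14.7347 / 130.8571 = -0.113

-0.113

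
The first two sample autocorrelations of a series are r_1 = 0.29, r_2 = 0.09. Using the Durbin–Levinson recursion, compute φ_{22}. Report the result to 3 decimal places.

φ_{22} = (r_2 − r_1²) / (1 − r_1²)
r_1² = (0.29)² = 0.0841
Numerator = 0.09 − 0.0841 = 0.0059; denominator = 1 − 0.0841 = 0.9159
φ_{22} = 0.0059 / 0.9159 = 0.006

0.006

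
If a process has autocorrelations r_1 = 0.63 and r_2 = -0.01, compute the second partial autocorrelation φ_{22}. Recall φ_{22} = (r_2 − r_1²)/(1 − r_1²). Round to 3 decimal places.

φ_{22} = (r_2 − r_1²) / (1 − r_1²)
r_1² = (0.63)² = 0.3969
Numerator = -0.01 − 0.3969 = -0.4069; denominator = 1 − 0.3969 = 0.6031
φ_{22} = -0.4069 / 0.6031 = -0.675

-0.675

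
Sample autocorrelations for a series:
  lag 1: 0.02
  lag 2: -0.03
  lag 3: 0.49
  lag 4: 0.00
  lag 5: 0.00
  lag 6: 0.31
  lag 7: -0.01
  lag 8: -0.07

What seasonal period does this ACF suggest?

The largest autocorrelation is r_3 = 0.49, with a weaker echo at lag 6 (0.31); the remaining lags stay at or below 0.02.
The dominant spike at lag 3 indicates a seasonal period of 3.

3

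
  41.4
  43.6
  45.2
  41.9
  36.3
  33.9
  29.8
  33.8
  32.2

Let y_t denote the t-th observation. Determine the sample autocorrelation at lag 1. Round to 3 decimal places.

0.728

Mean ȳ = (41.4 + 43.6 + 45.2 + 41.9 + 36.3 + 33.9 + 29.8 + 33.8 + 32.2)/9 = 37.5667
Numerator Σ_{t=1}^{8}(y_t−ȳ)(y_{t+1}−ȳ) = 179.3622
Denominator Σ(y_t−ȳ)² = 246.5000
r_1 = 179.3622 / 246.5000 = 0.728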